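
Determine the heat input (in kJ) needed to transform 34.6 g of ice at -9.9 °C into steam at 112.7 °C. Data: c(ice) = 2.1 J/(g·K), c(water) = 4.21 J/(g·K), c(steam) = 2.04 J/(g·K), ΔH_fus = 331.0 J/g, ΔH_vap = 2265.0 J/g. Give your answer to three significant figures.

q1 (heat ice -9.9→0.0 °C): 34.6 × 2.1 × 9.9 = 719 J
q2 (melt at 0 °C): 34.6 × 331.0 = 11453 J
q3 (heat water 0.0→100.0 °C): 34.6 × 4.21 × 100.0 = 14567 J
q4 (vaporize at 100 °C): 34.6 × 2265.0 = 78369 J
q5 (heat steam 100.0→112.7 °C): 34.6 × 2.04 × 12.7 = 896 J
Total: 719 + 11453 + 14567 + 78369 + 896 = 106004 J = 106 kJ

q = 106 kJ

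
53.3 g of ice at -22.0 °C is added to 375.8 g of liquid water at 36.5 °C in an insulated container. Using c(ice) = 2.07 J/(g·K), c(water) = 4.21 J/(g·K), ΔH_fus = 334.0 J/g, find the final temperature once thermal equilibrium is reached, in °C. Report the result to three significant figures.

Heat to bring ice to 0 °C and melt it: q₁ = 53.3×2.07×22.0 + 53.3×334.0 = 20229 J
Heat the water can supply cooling to 0 °C: 375.8×4.21×36.5 = 57747.3 J > q₁, so all ice melts.
Energy balance: 375.8×4.21×(36.5 − T) = 20229 + 53.3×4.21×(T − 0)
1582.118(36.5 − T) = 20229 + 224.393 T
57747.3 − 20229 = 1806.511 T
T = 37518.3 / 1806.511 = 20.77 °C

T_f = 20.8 °C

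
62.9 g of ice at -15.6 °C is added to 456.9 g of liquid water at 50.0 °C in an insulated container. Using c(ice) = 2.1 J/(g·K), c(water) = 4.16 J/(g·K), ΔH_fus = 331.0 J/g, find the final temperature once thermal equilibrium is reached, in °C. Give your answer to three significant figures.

T_f = 33.4 °C

Heat to bring ice to 0 °C and melt it: q₁ = 62.9×2.1×15.6 + 62.9×331.0 = 22881 J
Heat the water can supply cooling to 0 °C: 456.9×4.16×50.0 = 95035.2 J > q₁, so all ice melts.
Energy balance: 456.9×4.16×(50.0 − T) = 22881 + 62.9×4.16×(T − 0)
1900.704(50.0 − T) = 22881 + 261.664 T
95035.2 − 22881 = 2162.368 T
T = 72154.2 / 2162.368 = 33.37 °C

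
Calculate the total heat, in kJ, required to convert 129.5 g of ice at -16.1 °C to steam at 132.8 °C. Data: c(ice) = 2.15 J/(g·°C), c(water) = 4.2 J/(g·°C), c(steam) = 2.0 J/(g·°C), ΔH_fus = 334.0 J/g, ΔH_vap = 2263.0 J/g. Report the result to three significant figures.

q1 (heat ice -16.1→0.0 °C): 129.5 × 2.15 × 16.1 = 4483 J
q2 (melt at 0 °C): 129.5 × 334.0 = 43253 J
q3 (heat water 0.0→100.0 °C): 129.5 × 4.2 × 100.0 = 54390 J
q4 (vaporize at 100 °C): 129.5 × 2263.0 = 293059 J
q5 (heat steam 100.0→132.8 °C): 129.5 × 2.0 × 32.8 = 8495 J
Total: 4483 + 43253 + 54390 + 293059 + 8495 = 403680 J = 404 kJ

q = 404 kJ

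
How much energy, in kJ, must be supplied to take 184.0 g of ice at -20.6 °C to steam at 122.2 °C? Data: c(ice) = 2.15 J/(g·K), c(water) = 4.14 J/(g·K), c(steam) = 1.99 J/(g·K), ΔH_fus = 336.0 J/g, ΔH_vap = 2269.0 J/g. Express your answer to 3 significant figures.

q = 572 kJ

q1 (heat ice -20.6→0.0 °C): 184.0 × 2.15 × 20.6 = 8149 J
q2 (melt at 0 °C): 184.0 × 336.0 = 61824 J
q3 (heat water 0.0→100.0 °C): 184.0 × 4.14 × 100.0 = 76176 J
q4 (vaporize at 100 °C): 184.0 × 2269.0 = 417496 J
q5 (heat steam 100.0→122.2 °C): 184.0 × 1.99 × 22.2 = 8129 J
Total: 8149 + 61824 + 76176 + 417496 + 8129 = 571774 J = 572 kJ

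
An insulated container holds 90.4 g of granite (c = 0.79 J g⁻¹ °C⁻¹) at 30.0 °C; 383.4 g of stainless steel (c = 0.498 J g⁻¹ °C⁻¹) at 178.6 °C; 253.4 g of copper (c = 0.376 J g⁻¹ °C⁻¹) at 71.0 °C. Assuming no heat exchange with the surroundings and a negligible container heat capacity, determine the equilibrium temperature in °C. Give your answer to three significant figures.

T_f = 120 °C

Σ mᵢcᵢ(T − Tᵢ) = 0  ⇒  T = Σ mᵢcᵢTᵢ / Σ mᵢcᵢ
Σ mᵢcᵢ = 90.4×0.79 + 383.4×0.498 + 253.4×0.376 = 357.6276
Σ mᵢcᵢTᵢ = 71.416×30.0 + 190.9332×178.6 + 95.2784×71.0 = 43008
T = 43008 / 357.6276 = 120.3 °C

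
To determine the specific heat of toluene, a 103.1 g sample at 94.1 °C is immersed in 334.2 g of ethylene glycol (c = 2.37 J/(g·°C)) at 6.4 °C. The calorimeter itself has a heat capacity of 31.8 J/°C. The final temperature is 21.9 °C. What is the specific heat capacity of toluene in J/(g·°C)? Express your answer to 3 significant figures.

q_gained = (334.2 × 2.37 + 31.8) × (21.9 − 6.4) = 12770 J
q_lost = 103.1 × c × (94.1 − 21.9) = 7443.82 c
Set equal: c = 12770 / 7443.82 = 1.72 J/(g·°C)

c = 1.72 J/(g·°C)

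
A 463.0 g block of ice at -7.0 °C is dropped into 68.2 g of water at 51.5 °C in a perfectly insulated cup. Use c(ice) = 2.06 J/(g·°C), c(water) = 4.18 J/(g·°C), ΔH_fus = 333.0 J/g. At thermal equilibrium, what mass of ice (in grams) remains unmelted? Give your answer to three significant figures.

m_ice remaining = 439 g

Heat to warm all ice to 0 °C: 463.0×2.06×7.0 = 6676.5 J
Heat released by water cooling to 0 °C: 68.2×4.18×51.5 = 14681 J
14681 J < 6676.5 + 463.0×333.0 = 160855.5 J, so not all ice melts; final T = 0 °C.
Heat left for melting: 14681 − 6676.5 = 8004.5 J
Mass melted = 8004.5 / 333.0 = 24.04 g
Ice remaining = 463.0 − 24.04 = 438.96 g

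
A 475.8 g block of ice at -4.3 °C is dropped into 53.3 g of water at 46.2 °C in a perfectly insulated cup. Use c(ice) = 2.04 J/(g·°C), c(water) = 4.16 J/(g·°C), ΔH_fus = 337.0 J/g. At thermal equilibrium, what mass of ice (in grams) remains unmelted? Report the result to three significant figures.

Heat to warm all ice to 0 °C: 475.8×2.04×4.3 = 4173.7 J
Heat released by water cooling to 0 °C: 53.3×4.16×46.2 = 10244 J
10244 J < 4173.7 + 475.8×337.0 = 164518.3 J, so not all ice melts; final T = 0 °C.
Heat left for melting: 10244 − 4173.7 = 6070.3 J
Mass melted = 6070.3 / 337.0 = 18.01 g
Ice remaining = 475.8 − 18.01 = 457.79 g

m_ice remaining = 458 g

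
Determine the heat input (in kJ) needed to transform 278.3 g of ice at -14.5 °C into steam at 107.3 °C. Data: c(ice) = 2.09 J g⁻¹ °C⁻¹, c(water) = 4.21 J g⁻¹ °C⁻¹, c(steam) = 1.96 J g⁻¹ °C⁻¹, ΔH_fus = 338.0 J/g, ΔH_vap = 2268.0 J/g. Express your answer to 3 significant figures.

q1 (heat ice -14.5→0.0 °C): 278.3 × 2.09 × 14.5 = 8434 J
q2 (melt at 0 °C): 278.3 × 338.0 = 94065 J
q3 (heat water 0.0→100.0 °C): 278.3 × 4.21 × 100.0 = 117164 J
q4 (vaporize at 100 °C): 278.3 × 2268.0 = 631184 J
q5 (heat steam 100.0→107.3 °C): 278.3 × 1.96 × 7.3 = 3982 J
Total: 8434 + 94065 + 117164 + 631184 + 3982 = 854829 J = 855 kJ

q = 855 kJ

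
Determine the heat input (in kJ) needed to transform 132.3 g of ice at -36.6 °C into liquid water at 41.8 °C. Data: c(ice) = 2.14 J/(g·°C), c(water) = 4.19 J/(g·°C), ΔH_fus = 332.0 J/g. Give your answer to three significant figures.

q1 (heat ice -36.6→0.0 °C): 132.3 × 2.14 × 36.6 = 10362 J
q2 (melt at 0 °C): 132.3 × 332.0 = 43924 J
q3 (heat water 0.0→41.8 °C): 132.3 × 4.19 × 41.8 = 23171 J
Total: 10362 + 43924 + 23171 = 77457 J = 77.5 kJ

q = 77.5 kJ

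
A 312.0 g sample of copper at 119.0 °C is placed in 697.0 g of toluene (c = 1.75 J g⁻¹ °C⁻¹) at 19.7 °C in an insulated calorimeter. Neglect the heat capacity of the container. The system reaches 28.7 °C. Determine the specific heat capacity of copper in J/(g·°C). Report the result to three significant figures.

q_gained = (697.0 × 1.75) × (28.7 − 19.7) = 10980 J
q_lost = 312.0 × c × (119.0 − 28.7) = 28173.6 c
Set equal: c = 10980 / 28173.6 = 0.390 J/(g·°C)

c = 0.390 J/(g·°C)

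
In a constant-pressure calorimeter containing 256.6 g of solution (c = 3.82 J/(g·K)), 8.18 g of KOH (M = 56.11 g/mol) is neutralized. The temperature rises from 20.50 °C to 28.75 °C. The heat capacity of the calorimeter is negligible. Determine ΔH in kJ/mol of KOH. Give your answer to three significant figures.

ΔH = -55.5 kJ/mol

|ΔT| = |28.75 − 20.50| = 8.25 °C
|q_surr| = (256.6 × 3.82) × 8.25 = 980.212 × 8.25 = 8087 J
n(KOH) = 8.18 / 56.11 = 0.1458 mol
Temperature rose, so q_rxn = −|q_surr| = -8.087 kJ
ΔH = q_rxn / n = -55.47 kJ/mol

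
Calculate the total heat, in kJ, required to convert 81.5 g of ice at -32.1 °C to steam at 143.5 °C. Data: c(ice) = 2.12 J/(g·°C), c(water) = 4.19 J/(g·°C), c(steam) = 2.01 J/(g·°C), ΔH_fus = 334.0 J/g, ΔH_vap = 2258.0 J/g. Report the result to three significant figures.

q = 258 kJ

q1 (heat ice -32.1→0.0 °C): 81.5 × 2.12 × 32.1 = 5546 J
q2 (melt at 0 °C): 81.5 × 334.0 = 27221 J
q3 (heat water 0.0→100.0 °C): 81.5 × 4.19 × 100.0 = 34149 J
q4 (vaporize at 100 °C): 81.5 × 2258.0 = 184027 J
q5 (heat steam 100.0→143.5 °C): 81.5 × 2.01 × 43.5 = 7126 J
Total: 5546 + 27221 + 34149 + 184027 + 7126 = 258069 J = 258 kJ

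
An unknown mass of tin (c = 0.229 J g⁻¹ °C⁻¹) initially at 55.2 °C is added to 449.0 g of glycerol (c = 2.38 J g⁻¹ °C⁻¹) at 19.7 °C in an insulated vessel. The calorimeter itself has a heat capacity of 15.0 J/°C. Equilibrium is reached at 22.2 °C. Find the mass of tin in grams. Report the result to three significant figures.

q_gained = (449.0 × 2.38 + 15.0) × (22.2 − 19.7) = 2709 J
q_lost = m × 0.229 × (55.2 − 22.2) = 7.557 m
m = 2709 / 7.557 = 358 g

m = 358 g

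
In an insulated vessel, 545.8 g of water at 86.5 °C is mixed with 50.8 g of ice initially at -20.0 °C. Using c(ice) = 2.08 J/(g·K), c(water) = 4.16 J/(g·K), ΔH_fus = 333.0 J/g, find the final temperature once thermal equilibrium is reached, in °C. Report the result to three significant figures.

T_f = 71.5 °C

Heat to bring ice to 0 °C and melt it: q₁ = 50.8×2.08×20.0 + 50.8×333.0 = 19030 J
Heat the water can supply cooling to 0 °C: 545.8×4.16×86.5 = 196401 J > q₁, so all ice melts.
Energy balance: 545.8×4.16×(86.5 − T) = 19030 + 50.8×4.16×(T − 0)
2270.528(86.5 − T) = 19030 + 211.328 T
196401 − 19030 = 2481.856 T
T = 177371 / 2481.856 = 71.47 °C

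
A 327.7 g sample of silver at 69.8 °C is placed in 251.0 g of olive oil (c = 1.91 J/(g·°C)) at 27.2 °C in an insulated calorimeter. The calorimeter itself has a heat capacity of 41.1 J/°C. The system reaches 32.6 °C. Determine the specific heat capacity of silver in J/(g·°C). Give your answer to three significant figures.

c = 0.231 J/(g·°C)

q_gained = (251.0 × 1.91 + 41.1) × (32.6 − 27.2) = 2811 J
q_lost = 327.7 × c × (69.8 − 32.6) = 12190.44 c
Set equal: c = 2811 / 12190.44 = 0.231 J/(g·°C)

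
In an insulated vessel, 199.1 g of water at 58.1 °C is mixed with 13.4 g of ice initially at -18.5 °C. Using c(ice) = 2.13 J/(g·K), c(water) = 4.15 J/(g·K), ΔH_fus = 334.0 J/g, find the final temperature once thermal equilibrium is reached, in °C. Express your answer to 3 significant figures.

Heat to bring ice to 0 °C and melt it: q₁ = 13.4×2.13×18.5 + 13.4×334.0 = 5003.6 J
Heat the water can supply cooling to 0 °C: 199.1×4.15×58.1 = 48006.0 J > q₁, so all ice melts.
Energy balance: 199.1×4.15×(58.1 − T) = 5003.6 + 13.4×4.15×(T − 0)
826.265(58.1 − T) = 5003.6 + 55.61 T
48006.0 − 5003.6 = 881.875 T
T = 43002.4 / 881.875 = 48.76 °C

T_f = 48.8 °C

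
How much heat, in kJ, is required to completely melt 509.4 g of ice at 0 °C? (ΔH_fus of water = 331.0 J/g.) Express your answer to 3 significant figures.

q = 169 kJ

q = m × ΔH_fus = 509.4 × 331.0 = 168600 J = 169 kJ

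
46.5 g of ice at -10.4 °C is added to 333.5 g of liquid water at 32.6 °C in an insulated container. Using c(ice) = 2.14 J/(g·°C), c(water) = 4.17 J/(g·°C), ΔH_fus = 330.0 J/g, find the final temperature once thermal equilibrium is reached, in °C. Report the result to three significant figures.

Heat to bring ice to 0 °C and melt it: q₁ = 46.5×2.14×10.4 + 46.5×330.0 = 16380 J
Heat the water can supply cooling to 0 °C: 333.5×4.17×32.6 = 45336.7 J > q₁, so all ice melts.
Energy balance: 333.5×4.17×(32.6 − T) = 16380 + 46.5×4.17×(T − 0)
1390.695(32.6 − T) = 16380 + 193.905 T
45336.7 − 16380 = 1584.600 T
T = 28956.7 / 1584.600 = 18.27 °C

T_f = 18.3 °C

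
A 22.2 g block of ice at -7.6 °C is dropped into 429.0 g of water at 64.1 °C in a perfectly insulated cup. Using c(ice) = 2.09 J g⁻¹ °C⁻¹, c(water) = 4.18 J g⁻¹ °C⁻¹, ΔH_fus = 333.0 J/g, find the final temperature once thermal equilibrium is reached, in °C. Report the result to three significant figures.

T_f = 56.8 °C

Heat to bring ice to 0 °C and melt it: q₁ = 22.2×2.09×7.6 + 22.2×333.0 = 7745.2 J
Heat the water can supply cooling to 0 °C: 429.0×4.18×64.1 = 114945 J > q₁, so all ice melts.
Energy balance: 429.0×4.18×(64.1 − T) = 7745.2 + 22.2×4.18×(T − 0)
1793.22(64.1 − T) = 7745.2 + 92.796 T
114945 − 7745.2 = 1886.016 T
T = 107199.8 / 1886.016 = 56.84 °C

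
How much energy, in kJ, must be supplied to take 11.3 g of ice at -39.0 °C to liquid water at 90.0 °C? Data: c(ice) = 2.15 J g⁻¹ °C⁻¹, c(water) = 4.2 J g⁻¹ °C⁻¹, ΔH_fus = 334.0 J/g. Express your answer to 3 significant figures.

q = 8.99 kJ

q1 (heat ice -39.0→0.0 °C): 11.3 × 2.15 × 39.0 = 948 J
q2 (melt at 0 °C): 11.3 × 334.0 = 3774 J
q3 (heat water 0.0→90.0 °C): 11.3 × 4.2 × 90.0 = 4271 J
Total: 948 + 3774 + 4271 = 8993 J = 8.99 kJ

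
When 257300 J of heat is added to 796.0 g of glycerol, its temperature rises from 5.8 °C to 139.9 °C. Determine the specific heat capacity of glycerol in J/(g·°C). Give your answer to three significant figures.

c = q / (m ΔT) = 257300 / (796.0 × 134.1)
c = 257300 / 106743.6 = 2.41 J/(g·°C)

c = 2.41 J/(g·°C)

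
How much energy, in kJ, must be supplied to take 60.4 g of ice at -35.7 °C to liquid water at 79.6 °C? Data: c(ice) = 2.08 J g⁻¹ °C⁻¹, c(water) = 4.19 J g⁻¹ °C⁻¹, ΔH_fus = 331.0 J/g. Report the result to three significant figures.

q = 44.6 kJ

q1 (heat ice -35.7→0.0 °C): 60.4 × 2.08 × 35.7 = 4485 J
q2 (melt at 0 °C): 60.4 × 331.0 = 19992 J
q3 (heat water 0.0→79.6 °C): 60.4 × 4.19 × 79.6 = 20145 J
Total: 4485 + 19992 + 20145 = 44622 J = 44.6 kJ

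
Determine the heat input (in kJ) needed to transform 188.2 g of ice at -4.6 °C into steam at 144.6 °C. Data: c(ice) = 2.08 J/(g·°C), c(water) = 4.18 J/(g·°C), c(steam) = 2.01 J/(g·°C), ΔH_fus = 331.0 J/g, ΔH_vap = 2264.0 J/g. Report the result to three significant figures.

q = 586 kJ

q1 (heat ice -4.6→0.0 °C): 188.2 × 2.08 × 4.6 = 1801 J
q2 (melt at 0 °C): 188.2 × 331.0 = 62294 J
q3 (heat water 0.0→100.0 °C): 188.2 × 4.18 × 100.0 = 78668 J
q4 (vaporize at 100 °C): 188.2 × 2264.0 = 426085 J
q5 (heat steam 100.0→144.6 °C): 188.2 × 2.01 × 44.6 = 16871 J
Total: 1801 + 62294 + 78668 + 426085 + 16871 = 585719 J = 586 kJ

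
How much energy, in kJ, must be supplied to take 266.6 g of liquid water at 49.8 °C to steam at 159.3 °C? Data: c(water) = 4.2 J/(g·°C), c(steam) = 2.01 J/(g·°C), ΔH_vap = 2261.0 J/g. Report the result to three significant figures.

q1 (heat water 49.8→100.0 °C): 266.6 × 4.2 × 50.2 = 56210 J
q2 (vaporize at 100 °C): 266.6 × 2261.0 = 602783 J
q3 (heat steam 100.0→159.3 °C): 266.6 × 2.01 × 59.3 = 31777 J
Total: 56210 + 602783 + 31777 = 690770 J = 691 kJ

q = 691 kJ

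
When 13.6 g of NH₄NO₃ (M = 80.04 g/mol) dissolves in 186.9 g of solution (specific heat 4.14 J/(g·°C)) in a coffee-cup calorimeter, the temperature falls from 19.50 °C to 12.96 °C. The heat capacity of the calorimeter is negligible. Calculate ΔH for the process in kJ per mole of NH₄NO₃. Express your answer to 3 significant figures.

ΔH = 29.8 kJ/mol

|ΔT| = |12.96 − 19.50| = 6.54 °C
|q_surr| = (186.9 × 4.14) × 6.54 = 773.766 × 6.54 = 5060 J
n(NH₄NO₃) = 13.6 / 80.04 = 0.1699 mol
Temperature fell, so q_rxn = +|q_surr| = 5.060 kJ
ΔH = q_rxn / n = 29.78 kJ/mol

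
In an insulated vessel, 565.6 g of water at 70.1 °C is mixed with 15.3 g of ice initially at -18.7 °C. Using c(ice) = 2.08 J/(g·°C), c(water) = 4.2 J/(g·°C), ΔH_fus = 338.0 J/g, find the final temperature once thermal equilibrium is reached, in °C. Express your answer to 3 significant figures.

T_f = 65.9 °C

Heat to bring ice to 0 °C and melt it: q₁ = 15.3×2.08×18.7 + 15.3×338.0 = 5766.5 J
Heat the water can supply cooling to 0 °C: 565.6×4.2×70.1 = 166524 J > q₁, so all ice melts.
Energy balance: 565.6×4.2×(70.1 − T) = 5766.5 + 15.3×4.2×(T − 0)
2375.52(70.1 − T) = 5766.5 + 64.26 T
166524 − 5766.5 = 2439.78 T
T = 160757.5 / 2439.78 = 65.89 °C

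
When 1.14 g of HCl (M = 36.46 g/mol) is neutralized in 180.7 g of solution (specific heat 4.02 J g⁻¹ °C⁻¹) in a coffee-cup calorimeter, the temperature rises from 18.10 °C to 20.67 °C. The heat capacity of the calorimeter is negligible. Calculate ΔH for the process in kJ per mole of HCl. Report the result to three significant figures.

|ΔT| = |20.67 − 18.10| = 2.57 °C
|q_surr| = (180.7 × 4.02) × 2.57 = 726.414 × 2.57 = 1867 J
n(HCl) = 1.14 / 36.46 = 0.03127 mol
Temperature rose, so q_rxn = −|q_surr| = -1.867 kJ
ΔH = q_rxn / n = -59.71 kJ/mol

ΔH = -59.7 kJ/mol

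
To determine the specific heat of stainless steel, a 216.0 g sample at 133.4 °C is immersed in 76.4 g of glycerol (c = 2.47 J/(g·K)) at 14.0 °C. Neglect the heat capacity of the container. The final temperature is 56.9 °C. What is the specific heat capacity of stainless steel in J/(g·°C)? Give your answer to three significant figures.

c = 0.490 J/(g·°C)

q_gained = (76.4 × 2.47) × (56.9 − 14.0) = 8096 J
q_lost = 216.0 × c × (133.4 − 56.9) = 16524 c
Set equal: c = 8096 / 16524 = 0.490 J/(g·°C)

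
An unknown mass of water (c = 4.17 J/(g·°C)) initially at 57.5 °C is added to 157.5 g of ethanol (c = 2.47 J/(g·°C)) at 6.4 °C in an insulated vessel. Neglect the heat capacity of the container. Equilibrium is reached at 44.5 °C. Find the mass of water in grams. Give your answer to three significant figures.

m = 273 g

q_gained = (157.5 × 2.47) × (44.5 − 6.4) = 14820 J
q_lost = m × 4.17 × (57.5 − 44.5) = 54.21 m
m = 14820 / 54.21 = 273 g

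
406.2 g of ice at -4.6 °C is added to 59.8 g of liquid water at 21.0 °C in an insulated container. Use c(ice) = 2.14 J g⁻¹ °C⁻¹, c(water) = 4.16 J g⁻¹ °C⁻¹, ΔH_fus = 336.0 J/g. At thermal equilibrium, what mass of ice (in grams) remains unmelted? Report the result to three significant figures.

Heat to warm all ice to 0 °C: 406.2×2.14×4.6 = 3998.6 J
Heat released by water cooling to 0 °C: 59.8×4.16×21.0 = 5224.1 J
5224.1 J < 3998.6 + 406.2×336.0 = 140481.8 J, so not all ice melts; final T = 0 °C.
Heat left for melting: 5224.1 − 3998.6 = 1225.5 J
Mass melted = 1225.5 / 336.0 = 3.647 g
Ice remaining = 406.2 − 3.647 = 402.553 g

m_ice remaining = 403 g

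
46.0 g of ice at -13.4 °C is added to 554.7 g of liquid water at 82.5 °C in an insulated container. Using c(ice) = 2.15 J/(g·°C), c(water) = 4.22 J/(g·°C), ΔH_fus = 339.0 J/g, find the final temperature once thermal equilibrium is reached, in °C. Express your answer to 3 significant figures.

T_f = 69.5 °C

Heat to bring ice to 0 °C and melt it: q₁ = 46.0×2.15×13.4 + 46.0×339.0 = 16919 J
Heat the water can supply cooling to 0 °C: 554.7×4.22×82.5 = 193119 J > q₁, so all ice melts.
Energy balance: 554.7×4.22×(82.5 − T) = 16919 + 46.0×4.22×(T − 0)
2340.834(82.5 − T) = 16919 + 194.12 T
193119 − 16919 = 2534.954 T
T = 176200 / 2534.954 = 69.51 °C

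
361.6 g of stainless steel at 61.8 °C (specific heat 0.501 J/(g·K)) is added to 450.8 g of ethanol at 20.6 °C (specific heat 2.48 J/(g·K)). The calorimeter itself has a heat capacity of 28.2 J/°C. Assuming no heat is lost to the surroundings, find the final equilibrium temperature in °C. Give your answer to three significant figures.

Heat lost by stainless steel = heat gained by ethanol + calorimeter.
(361.6)(0.501)(61.8 − T) = [(450.8)(2.48) + 28.2](T − 20.6)
181.1616 (61.8 − T) = 1146.184 (T − 20.6)
11196 − 181.1616 T = 1146.184 T − 23611
34807 = 1327.3456 T
T = 26.22 °C

T_f = 26.2 °C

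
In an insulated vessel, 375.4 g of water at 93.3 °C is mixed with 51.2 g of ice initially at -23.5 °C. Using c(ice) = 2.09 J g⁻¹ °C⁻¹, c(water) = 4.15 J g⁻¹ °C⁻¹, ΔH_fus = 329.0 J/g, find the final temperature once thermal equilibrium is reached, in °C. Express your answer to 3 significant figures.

T_f = 71.2 °C

Heat to bring ice to 0 °C and melt it: q₁ = 51.2×2.09×23.5 + 51.2×329.0 = 19359 J
Heat the water can supply cooling to 0 °C: 375.4×4.15×93.3 = 145353 J > q₁, so all ice melts.
Energy balance: 375.4×4.15×(93.3 − T) = 19359 + 51.2×4.15×(T − 0)
1557.91(93.3 − T) = 19359 + 212.48 T
145353 − 19359 = 1770.39 T
T = 125994 / 1770.39 = 71.17 °C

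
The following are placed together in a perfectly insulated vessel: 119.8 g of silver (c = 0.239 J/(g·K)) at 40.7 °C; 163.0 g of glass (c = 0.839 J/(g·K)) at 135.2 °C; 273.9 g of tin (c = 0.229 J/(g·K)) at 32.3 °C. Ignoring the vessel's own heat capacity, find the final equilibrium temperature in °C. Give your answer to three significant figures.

T_f = 95.0 °C

Σ mᵢcᵢ(T − Tᵢ) = 0  ⇒  T = Σ mᵢcᵢTᵢ / Σ mᵢcᵢ
Σ mᵢcᵢ = 119.8×0.239 + 163.0×0.839 + 273.9×0.229 = 228.1123
Σ mᵢcᵢTᵢ = 28.6322×40.7 + 136.757×135.2 + 62.7231×32.3 = 21681
T = 21681 / 228.1123 = 95.045 °C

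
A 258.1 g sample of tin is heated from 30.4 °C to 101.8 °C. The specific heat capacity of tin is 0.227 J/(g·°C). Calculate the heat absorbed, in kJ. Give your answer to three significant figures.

q = 4.18 kJ

q = m c ΔT = 258.1 × 0.227 × (101.8 − 30.4)
q = 258.1 × 0.227 × 71.4 = 4183 J = 4.18 kJ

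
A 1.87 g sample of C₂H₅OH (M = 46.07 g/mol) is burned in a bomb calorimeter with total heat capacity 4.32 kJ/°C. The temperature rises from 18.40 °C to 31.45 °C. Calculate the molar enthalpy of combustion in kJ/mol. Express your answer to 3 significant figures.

ΔH = -1390 kJ/mol

ΔT = 31.45 − 18.40 = 13.05 °C
q_cal = C_cal × ΔT = 4.32 × 13.05 = 56.376 kJ
n = 1.87 / 46.07 = 0.04059 mol
q_rxn = −q_cal = -56.376 kJ
ΔH = -56.376 / 0.04059 = -1389 kJ/mol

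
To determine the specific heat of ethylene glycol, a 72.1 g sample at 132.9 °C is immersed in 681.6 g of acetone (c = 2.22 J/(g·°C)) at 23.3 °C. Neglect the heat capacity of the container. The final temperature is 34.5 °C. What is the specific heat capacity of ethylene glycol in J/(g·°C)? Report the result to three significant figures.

q_gained = (681.6 × 2.22) × (34.5 − 23.3) = 16950 J
q_lost = 72.1 × c × (132.9 − 34.5) = 7094.64 c
Set equal: c = 16950 / 7094.64 = 2.39 J/(g·°C)

c = 2.39 J/(g·°C)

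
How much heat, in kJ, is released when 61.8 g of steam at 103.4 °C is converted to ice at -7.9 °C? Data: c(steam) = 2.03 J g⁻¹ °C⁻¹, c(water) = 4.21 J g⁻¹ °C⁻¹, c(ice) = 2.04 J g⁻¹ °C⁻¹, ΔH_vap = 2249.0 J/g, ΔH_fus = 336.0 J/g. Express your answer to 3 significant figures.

q = 187 kJ

q1 (cool steam 103.4→100 °C): 61.8 × 2.03 × 3.4 = 427 J
q2 (condense at 100 °C): 61.8 × 2249.0 = 138988 J
q3 (cool water 100→0 °C): 61.8 × 4.21 × 100.0 = 26018 J
q4 (freeze at 0 °C): 61.8 × 336.0 = 20765 J
q5 (cool ice 0→-7.9 °C): 61.8 × 2.04 × 7.9 = 996 J
Total: 427 + 138988 + 26018 + 20765 + 996 = 187194 J = 187 kJ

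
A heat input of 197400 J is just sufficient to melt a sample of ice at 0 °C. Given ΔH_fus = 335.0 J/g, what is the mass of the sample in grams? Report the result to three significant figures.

m = q / ΔH_fus = 197400 J / 335.0 J/g = 589 g

m = 589 g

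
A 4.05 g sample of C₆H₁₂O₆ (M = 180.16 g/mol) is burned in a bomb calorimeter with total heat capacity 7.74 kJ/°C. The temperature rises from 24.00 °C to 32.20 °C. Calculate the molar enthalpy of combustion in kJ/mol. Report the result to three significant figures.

ΔT = 32.20 − 24.00 = 8.20 °C
q_cal = C_cal × ΔT = 7.74 × 8.20 = 63.468 kJ
n = 4.05 / 180.16 = 0.02248 mol
q_rxn = −q_cal = -63.468 kJ
ΔH = -63.468 / 0.02248 = -2823 kJ/mol

ΔH = -2820 kJ/mol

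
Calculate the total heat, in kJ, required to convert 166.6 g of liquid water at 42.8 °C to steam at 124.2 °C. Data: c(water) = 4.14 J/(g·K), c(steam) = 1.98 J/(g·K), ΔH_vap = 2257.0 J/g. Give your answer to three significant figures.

q1 (heat water 42.8→100.0 °C): 166.6 × 4.14 × 57.2 = 39452 J
q2 (vaporize at 100 °C): 166.6 × 2257.0 = 376016 J
q3 (heat steam 100.0→124.2 °C): 166.6 × 1.98 × 24.2 = 7983 J
Total: 39452 + 376016 + 7983 = 423451 J = 423 kJ

q = 423 kJ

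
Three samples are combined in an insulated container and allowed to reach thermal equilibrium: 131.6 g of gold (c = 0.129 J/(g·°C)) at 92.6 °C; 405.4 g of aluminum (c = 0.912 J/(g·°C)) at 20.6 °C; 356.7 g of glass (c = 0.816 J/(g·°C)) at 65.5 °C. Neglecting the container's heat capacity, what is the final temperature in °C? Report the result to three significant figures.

T_f = 41.7 °C

Σ mᵢcᵢ(T − Tᵢ) = 0  ⇒  T = Σ mᵢcᵢTᵢ / Σ mᵢcᵢ
Σ mᵢcᵢ = 131.6×0.129 + 405.4×0.912 + 356.7×0.816 = 677.7684
Σ mᵢcᵢTᵢ = 16.9764×92.6 + 369.7248×20.6 + 291.0672×65.5 = 28253
T = 28253 / 677.7684 = 41.69 °C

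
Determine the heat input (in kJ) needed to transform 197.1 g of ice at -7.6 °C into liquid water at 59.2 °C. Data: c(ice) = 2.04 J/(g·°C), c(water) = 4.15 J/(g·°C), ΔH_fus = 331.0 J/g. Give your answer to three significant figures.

q = 117 kJ

q1 (heat ice -7.6→0.0 °C): 197.1 × 2.04 × 7.6 = 3056 J
q2 (melt at 0 °C): 197.1 × 331.0 = 65240 J
q3 (heat water 0.0→59.2 °C): 197.1 × 4.15 × 59.2 = 48424 J
Total: 3056 + 65240 + 48424 = 116720 J = 117 kJ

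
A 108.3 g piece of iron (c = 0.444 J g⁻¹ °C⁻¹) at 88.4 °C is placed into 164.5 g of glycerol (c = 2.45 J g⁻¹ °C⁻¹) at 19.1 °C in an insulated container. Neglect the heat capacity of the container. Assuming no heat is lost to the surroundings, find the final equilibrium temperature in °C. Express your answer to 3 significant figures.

Heat lost by iron = heat gained by glycerol.
(108.3)(0.444)(88.4 − T) = (164.5)(2.45)(T − 19.1)
48.0852 (88.4 − T) = 403.025 (T − 19.1)
4250.7 − 48.0852 T = 403.025 T − 7697.8
11948.5 = 451.1102 T
T = 26.49 °C

T_f = 26.5 °C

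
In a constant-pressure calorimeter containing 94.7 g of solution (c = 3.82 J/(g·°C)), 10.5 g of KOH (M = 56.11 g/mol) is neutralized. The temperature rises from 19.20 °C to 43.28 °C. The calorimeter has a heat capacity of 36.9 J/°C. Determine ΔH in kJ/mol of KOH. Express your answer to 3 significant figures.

|ΔT| = |43.28 − 19.20| = 24.08 °C
|q_surr| = (94.7 × 3.82 + 36.9) × 24.08 = 398.654 × 24.08 = 9600 J
n(KOH) = 10.5 / 56.11 = 0.1871 mol
Temperature rose, so q_rxn = −|q_surr| = -9.600 kJ
ΔH = q_rxn / n = -51.31 kJ/mol

ΔH = -51.3 kJ/mol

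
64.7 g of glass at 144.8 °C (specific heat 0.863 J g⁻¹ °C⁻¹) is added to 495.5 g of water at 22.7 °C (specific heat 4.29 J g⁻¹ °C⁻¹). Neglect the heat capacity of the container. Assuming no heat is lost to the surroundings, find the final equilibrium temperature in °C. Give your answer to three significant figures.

Heat lost by glass = heat gained by water.
(64.7)(0.863)(144.8 − T) = (495.5)(4.29)(T − 22.7)
55.8361 (144.8 − T) = 2125.695 (T − 22.7)
8085.1 − 55.8361 T = 2125.695 T − 48253
56338.1 = 2181.5311 T
T = 25.83 °C

T_f = 25.8 °C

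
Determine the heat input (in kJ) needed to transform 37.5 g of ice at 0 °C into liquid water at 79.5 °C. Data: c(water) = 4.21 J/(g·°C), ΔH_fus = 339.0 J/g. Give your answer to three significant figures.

q1 (melt at 0 °C): 37.5 × 339.0 = 12713 J
q2 (heat water 0.0→79.5 °C): 37.5 × 4.21 × 79.5 = 12551 J
Total: 12713 + 12551 = 25264 J = 25.3 kJ

q = 25.3 kJ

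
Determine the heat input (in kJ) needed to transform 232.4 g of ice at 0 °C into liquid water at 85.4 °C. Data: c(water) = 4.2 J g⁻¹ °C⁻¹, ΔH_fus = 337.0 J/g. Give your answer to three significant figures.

q = 162 kJ

q1 (melt at 0 °C): 232.4 × 337.0 = 78319 J
q2 (heat water 0.0→85.4 °C): 232.4 × 4.2 × 85.4 = 83357 J
Total: 78319 + 83357 = 161676 J = 162 kJ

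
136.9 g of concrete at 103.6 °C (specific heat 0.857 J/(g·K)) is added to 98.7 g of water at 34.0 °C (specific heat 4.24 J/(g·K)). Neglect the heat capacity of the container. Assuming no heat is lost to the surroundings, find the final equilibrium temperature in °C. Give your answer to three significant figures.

T_f = 49.2 °C

Heat lost by concrete = heat gained by water.
(136.9)(0.857)(103.6 − T) = (98.7)(4.24)(T − 34.0)
117.3233 (103.6 − T) = 418.488 (T − 34.0)
12155 − 117.3233 T = 418.488 T − 14229
26384 = 535.8113 T
T = 49.24 °C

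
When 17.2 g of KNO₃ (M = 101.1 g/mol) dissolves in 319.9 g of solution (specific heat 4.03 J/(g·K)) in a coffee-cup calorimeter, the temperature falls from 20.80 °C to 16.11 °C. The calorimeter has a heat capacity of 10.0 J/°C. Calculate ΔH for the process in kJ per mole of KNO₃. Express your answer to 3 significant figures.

|ΔT| = |16.11 − 20.80| = 4.69 °C
|q_surr| = (319.9 × 4.03 + 10.0) × 4.69 = 1299.197 × 4.69 = 6093 J
n(KNO₃) = 17.2 / 101.1 = 0.1701 mol
Temperature fell, so q_rxn = +|q_surr| = 6.093 kJ
ΔH = q_rxn / n = 35.82 kJ/mol

ΔH = 35.8 kJ/mol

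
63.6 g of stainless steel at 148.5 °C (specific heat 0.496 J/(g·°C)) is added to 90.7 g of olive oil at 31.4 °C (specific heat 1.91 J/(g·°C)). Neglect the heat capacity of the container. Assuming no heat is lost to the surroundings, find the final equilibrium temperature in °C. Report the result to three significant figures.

T_f = 49.4 °C

Heat lost by stainless steel = heat gained by olive oil.
(63.6)(0.496)(148.5 − T) = (90.7)(1.91)(T − 31.4)
31.5456 (148.5 − T) = 173.237 (T − 31.4)
4684.5 − 31.5456 T = 173.237 T − 5439.6
10124.1 = 204.7826 T
T = 49.44 °C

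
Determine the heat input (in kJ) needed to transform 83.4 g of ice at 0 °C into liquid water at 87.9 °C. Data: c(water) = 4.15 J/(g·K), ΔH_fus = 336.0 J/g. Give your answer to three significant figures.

q = 58.4 kJ

q1 (melt at 0 °C): 83.4 × 336.0 = 28022 J
q2 (heat water 0.0→87.9 °C): 83.4 × 4.15 × 87.9 = 30423 J
Total: 28022 + 30423 = 58445 J = 58.4 kJ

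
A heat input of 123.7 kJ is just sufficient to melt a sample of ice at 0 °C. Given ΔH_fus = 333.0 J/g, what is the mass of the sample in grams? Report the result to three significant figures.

m = q / ΔH_fus = 123700 J / 333.0 J/g = 371 g

m = 371 g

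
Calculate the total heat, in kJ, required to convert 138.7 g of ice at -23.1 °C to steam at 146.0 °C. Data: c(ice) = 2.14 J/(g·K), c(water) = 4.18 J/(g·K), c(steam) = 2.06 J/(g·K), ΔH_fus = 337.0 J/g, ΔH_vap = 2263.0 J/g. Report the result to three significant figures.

q = 439 kJ

q1 (heat ice -23.1→0.0 °C): 138.7 × 2.14 × 23.1 = 6856 J
q2 (melt at 0 °C): 138.7 × 337.0 = 46742 J
q3 (heat water 0.0→100.0 °C): 138.7 × 4.18 × 100.0 = 57977 J
q4 (vaporize at 100 °C): 138.7 × 2263.0 = 313878 J
q5 (heat steam 100.0→146.0 °C): 138.7 × 2.06 × 46.0 = 13143 J
Total: 6856 + 46742 + 57977 + 313878 + 13143 = 438596 J = 439 kJ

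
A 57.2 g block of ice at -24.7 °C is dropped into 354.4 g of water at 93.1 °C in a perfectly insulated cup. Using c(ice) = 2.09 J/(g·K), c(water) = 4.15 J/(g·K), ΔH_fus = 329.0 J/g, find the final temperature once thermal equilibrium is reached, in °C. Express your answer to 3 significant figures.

T_f = 67.4 °C

Heat to bring ice to 0 °C and melt it: q₁ = 57.2×2.09×24.7 + 57.2×329.0 = 21772 J
Heat the water can supply cooling to 0 °C: 354.4×4.15×93.1 = 136928 J > q₁, so all ice melts.
Energy balance: 354.4×4.15×(93.1 − T) = 21772 + 57.2×4.15×(T − 0)
1470.76(93.1 − T) = 21772 + 237.38 T
136928 − 21772 = 1708.14 T
T = 115156 / 1708.14 = 67.42 °C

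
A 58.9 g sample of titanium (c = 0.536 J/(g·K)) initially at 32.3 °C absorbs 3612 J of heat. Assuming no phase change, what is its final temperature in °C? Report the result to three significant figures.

ΔT = q / (m c) = 3612 / (58.9 × 0.536) = 114.4 °C
T_f = 32.3 + 114.4 = 146.7 °C

T_f = 147 °C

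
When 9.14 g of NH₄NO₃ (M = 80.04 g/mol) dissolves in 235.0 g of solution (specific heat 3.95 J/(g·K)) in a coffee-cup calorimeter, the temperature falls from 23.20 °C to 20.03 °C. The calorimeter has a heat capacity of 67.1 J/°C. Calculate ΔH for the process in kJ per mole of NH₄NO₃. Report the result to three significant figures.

ΔH = 27.6 kJ/mol

|ΔT| = |20.03 − 23.20| = 3.17 °C
|q_surr| = (235.0 × 3.95 + 67.1) × 3.17 = 995.35 × 3.17 = 3155 J
n(NH₄NO₃) = 9.14 / 80.04 = 0.1142 mol
Temperature fell, so q_rxn = +|q_surr| = 3.155 kJ
ΔH = q_rxn / n = 27.63 kJ/mol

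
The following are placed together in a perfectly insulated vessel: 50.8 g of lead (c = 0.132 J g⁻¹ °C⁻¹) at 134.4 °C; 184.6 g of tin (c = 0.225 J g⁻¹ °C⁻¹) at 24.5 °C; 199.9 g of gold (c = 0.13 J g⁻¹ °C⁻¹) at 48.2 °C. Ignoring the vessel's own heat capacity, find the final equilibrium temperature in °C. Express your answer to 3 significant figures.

Σ mᵢcᵢ(T − Tᵢ) = 0  ⇒  T = Σ mᵢcᵢTᵢ / Σ mᵢcᵢ
Σ mᵢcᵢ = 50.8×0.132 + 184.6×0.225 + 199.9×0.13 = 74.2276
Σ mᵢcᵢTᵢ = 6.7056×134.4 + 41.535×24.5 + 25.987×48.2 = 3171.4
T = 3171.4 / 74.2276 = 42.73 °C

T_f = 42.7 °C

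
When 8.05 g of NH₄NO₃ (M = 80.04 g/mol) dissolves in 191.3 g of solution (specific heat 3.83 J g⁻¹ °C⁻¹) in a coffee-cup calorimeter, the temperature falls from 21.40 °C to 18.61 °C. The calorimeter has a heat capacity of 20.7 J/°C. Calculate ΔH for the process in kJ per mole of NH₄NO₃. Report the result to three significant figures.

ΔH = 20.9 kJ/mol

|ΔT| = |18.61 − 21.40| = 2.79 °C
|q_surr| = (191.3 × 3.83 + 20.7) × 2.79 = 753.379 × 2.79 = 2102 J
n(NH₄NO₃) = 8.05 / 80.04 = 0.1006 mol
Temperature fell, so q_rxn = +|q_surr| = 2.102 kJ
ΔH = q_rxn / n = 20.89 kJ/mol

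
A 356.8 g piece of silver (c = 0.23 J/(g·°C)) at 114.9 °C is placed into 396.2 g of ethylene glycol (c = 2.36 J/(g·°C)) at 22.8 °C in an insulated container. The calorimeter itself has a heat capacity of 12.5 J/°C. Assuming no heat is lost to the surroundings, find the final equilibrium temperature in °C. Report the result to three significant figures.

Heat lost by silver = heat gained by ethylene glycol + calorimeter.
(356.8)(0.23)(114.9 − T) = [(396.2)(2.36) + 12.5](T − 22.8)
82.064 (114.9 − T) = 947.532 (T − 22.8)
9429.2 − 82.064 T = 947.532 T − 21604
31033.2 = 1029.596 T
T = 30.14 °C

T_f = 30.1 °C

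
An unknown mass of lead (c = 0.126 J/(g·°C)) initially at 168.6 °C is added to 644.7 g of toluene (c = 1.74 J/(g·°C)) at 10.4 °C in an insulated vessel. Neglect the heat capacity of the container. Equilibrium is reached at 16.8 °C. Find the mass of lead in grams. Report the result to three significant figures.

m = 375 g

q_gained = (644.7 × 1.74) × (16.8 − 10.4) = 7179 J
q_lost = m × 0.126 × (168.6 − 16.8) = 19.1268 m
m = 7179 / 19.1268 = 375 g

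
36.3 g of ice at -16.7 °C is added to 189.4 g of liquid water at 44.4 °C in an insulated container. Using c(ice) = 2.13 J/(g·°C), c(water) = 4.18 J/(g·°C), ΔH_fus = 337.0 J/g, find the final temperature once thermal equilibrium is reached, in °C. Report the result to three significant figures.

Heat to bring ice to 0 °C and melt it: q₁ = 36.3×2.13×16.7 + 36.3×337.0 = 13524 J
Heat the water can supply cooling to 0 °C: 189.4×4.18×44.4 = 35151.1 J > q₁, so all ice melts.
Energy balance: 189.4×4.18×(44.4 − T) = 13524 + 36.3×4.18×(T − 0)
791.692(44.4 − T) = 13524 + 151.734 T
35151.1 − 13524 = 943.426 T
T = 21627.1 / 943.426 = 22.92 °C

T_f = 22.9 °C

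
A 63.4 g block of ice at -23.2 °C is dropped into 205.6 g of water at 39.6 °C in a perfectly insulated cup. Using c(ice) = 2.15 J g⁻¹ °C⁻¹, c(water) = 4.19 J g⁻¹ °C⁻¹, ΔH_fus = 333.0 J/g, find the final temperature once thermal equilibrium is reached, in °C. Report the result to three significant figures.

Heat to bring ice to 0 °C and melt it: q₁ = 63.4×2.15×23.2 + 63.4×333.0 = 24275 J
Heat the water can supply cooling to 0 °C: 205.6×4.19×39.6 = 34114.0 J > q₁, so all ice melts.
Energy balance: 205.6×4.19×(39.6 − T) = 24275 + 63.4×4.19×(T − 0)
861.464(39.6 − T) = 24275 + 265.646 T
34114.0 − 24275 = 1127.110 T
T = 9839.0 / 1127.110 = 8.729 °C

T_f = 8.73 °C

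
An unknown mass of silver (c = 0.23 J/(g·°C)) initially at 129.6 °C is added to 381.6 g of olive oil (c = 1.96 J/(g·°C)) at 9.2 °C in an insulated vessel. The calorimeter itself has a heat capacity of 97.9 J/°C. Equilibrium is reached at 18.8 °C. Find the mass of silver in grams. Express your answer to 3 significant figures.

q_gained = (381.6 × 1.96 + 97.9) × (18.8 − 9.2) = 8120 J
q_lost = m × 0.23 × (129.6 − 18.8) = 25.484 m
m = 8120 / 25.484 = 319 g

m = 319 g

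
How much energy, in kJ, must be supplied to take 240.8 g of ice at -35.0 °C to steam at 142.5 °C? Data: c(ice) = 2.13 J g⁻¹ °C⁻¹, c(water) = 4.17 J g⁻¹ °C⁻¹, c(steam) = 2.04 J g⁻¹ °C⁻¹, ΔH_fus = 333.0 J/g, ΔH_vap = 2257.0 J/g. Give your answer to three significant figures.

q1 (heat ice -35.0→0.0 °C): 240.8 × 2.13 × 35.0 = 17952 J
q2 (melt at 0 °C): 240.8 × 333.0 = 80186 J
q3 (heat water 0.0→100.0 °C): 240.8 × 4.17 × 100.0 = 100414 J
q4 (vaporize at 100 °C): 240.8 × 2257.0 = 543486 J
q5 (heat steam 100.0→142.5 °C): 240.8 × 2.04 × 42.5 = 20877 J
Total: 17952 + 80186 + 100414 + 543486 + 20877 = 762915 J = 763 kJ

q = 763 kJ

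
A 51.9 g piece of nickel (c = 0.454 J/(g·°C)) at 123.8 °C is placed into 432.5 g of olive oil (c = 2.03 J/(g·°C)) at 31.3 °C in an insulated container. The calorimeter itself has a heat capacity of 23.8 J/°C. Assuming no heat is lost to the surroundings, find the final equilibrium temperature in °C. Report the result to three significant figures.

Heat lost by nickel = heat gained by olive oil + calorimeter.
(51.9)(0.454)(123.8 − T) = [(432.5)(2.03) + 23.8](T − 31.3)
23.5626 (123.8 − T) = 901.775 (T − 31.3)
2917.0 − 23.5626 T = 901.775 T − 28226
31143.0 = 925.3376 T
T = 33.66 °C

T_f = 33.7 °C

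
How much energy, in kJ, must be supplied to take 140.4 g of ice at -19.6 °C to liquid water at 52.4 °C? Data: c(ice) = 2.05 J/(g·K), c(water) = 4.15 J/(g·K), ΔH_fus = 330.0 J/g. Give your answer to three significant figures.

q1 (heat ice -19.6→0.0 °C): 140.4 × 2.05 × 19.6 = 5641 J
q2 (melt at 0 °C): 140.4 × 330.0 = 46332 J
q3 (heat water 0.0→52.4 °C): 140.4 × 4.15 × 52.4 = 30531 J
Total: 5641 + 46332 + 30531 = 82504 J = 82.5 kJ

q = 82.5 kJ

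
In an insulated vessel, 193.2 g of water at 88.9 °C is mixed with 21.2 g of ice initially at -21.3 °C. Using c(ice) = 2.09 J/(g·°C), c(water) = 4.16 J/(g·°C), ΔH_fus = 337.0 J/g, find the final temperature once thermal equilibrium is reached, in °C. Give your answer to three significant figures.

Heat to bring ice to 0 °C and melt it: q₁ = 21.2×2.09×21.3 + 21.2×337.0 = 8088.2 J
Heat the water can supply cooling to 0 °C: 193.2×4.16×88.9 = 71450.0 J > q₁, so all ice melts.
Energy balance: 193.2×4.16×(88.9 − T) = 8088.2 + 21.2×4.16×(T − 0)
803.712(88.9 − T) = 8088.2 + 88.192 T
71450.0 − 8088.2 = 891.904 T
T = 63361.8 / 891.904 = 71.04 °C

T_f = 71.0 °C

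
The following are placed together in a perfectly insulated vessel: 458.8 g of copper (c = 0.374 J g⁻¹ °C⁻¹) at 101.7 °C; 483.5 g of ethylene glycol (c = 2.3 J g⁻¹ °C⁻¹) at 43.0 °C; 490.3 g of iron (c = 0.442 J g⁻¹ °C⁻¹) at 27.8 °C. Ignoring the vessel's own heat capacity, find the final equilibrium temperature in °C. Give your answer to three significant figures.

Σ mᵢcᵢ(T − Tᵢ) = 0  ⇒  T = Σ mᵢcᵢTᵢ / Σ mᵢcᵢ
Σ mᵢcᵢ = 458.8×0.374 + 483.5×2.3 + 490.3×0.442 = 1500.3538
Σ mᵢcᵢTᵢ = 171.5912×101.7 + 1112.05×43.0 + 216.7126×27.8 = 71294
T = 71294 / 1500.3538 = 47.52 °C

T_f = 47.5 °C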